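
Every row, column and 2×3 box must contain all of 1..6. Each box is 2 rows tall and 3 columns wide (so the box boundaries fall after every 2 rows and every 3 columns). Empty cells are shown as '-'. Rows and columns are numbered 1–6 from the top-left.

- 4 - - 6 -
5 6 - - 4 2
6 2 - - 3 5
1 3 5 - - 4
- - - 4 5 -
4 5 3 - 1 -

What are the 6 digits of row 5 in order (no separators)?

row 2, column 3 = 1: row 2 has {2,4,5,6}; col 3 has {3,5}; box has {4,5,6} → only 1 remains.
row 2, column 4 = 3: row 2 has {1,2,4,5,6}; col 4 has {4}; box has {2,4,6} → only 3 remains.
row 3, column 3 = 4: row 3 has {2,3,5,6}; col 3 has {1,3,5}; box has {1,2,3,5,6} → only 4 remains.
row 3, column 4 = 1: row 3 has {2,3,4,5,6}; col 4 has {3,4}; box has {3,4,5} → only 1 remains.
row 4, column 5 = 2: row 4 has {1,3,4,5}; col 5 has {1,3,4,5,6}; box has {1,3,4,5} → only 2 remains.
row 5, column 1 = 2: row 5 has {4,5}; col 1 has {1,4,5,6}; box has {3,4,5} → only 2 remains.
row 5, column 2 = 1: row 5 has {2,4,5}; col 2 has {2,3,4,5,6}; box has {2,3,4,5} → only 1 remains.
row 5, column 3 = 6: row 5 has {1,2,4,5}; col 3 has {1,3,4,5}; box has {1,2,3,4,5} → only 6 remains.
row 5, column 6 = 3: row 5 has {1,2,4,5,6}; col 6 has {2,4,5}; box has {1,4,5} → only 3 remains.

216453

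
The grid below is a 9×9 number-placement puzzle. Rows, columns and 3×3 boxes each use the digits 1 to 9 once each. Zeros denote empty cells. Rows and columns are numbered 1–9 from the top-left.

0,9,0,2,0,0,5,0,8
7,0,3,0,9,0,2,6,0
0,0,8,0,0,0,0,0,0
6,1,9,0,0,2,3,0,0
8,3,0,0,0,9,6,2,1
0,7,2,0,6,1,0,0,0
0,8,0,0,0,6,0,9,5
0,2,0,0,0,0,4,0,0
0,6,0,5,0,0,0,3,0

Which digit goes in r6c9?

r2c9 = 4: row 2 has {2,3,6,7,9}; col 9 has {1,5,8}; box has {2,5,6,8} → only 4 remains.
r4c9 = 7: row 4 has {1,2,3,6,9}; col 9 has {1,4,5,8}; box has {1,2,3,6} → only 7 remains.
r6c9 = 9: row 6 has {1,2,6,7}; col 9 has {1,4,5,7,8}; box has {1,2,3,6,7} → only 9 remains.

9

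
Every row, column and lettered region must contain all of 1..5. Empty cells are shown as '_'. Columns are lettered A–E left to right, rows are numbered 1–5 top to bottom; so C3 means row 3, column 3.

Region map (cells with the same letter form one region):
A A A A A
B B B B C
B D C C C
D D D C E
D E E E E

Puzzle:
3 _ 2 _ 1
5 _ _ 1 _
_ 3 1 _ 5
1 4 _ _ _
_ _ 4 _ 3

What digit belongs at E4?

2

B1 = 5: row 1 has {1,2,3}; col 2 has {3,4}; region has {1,2,3} → only 5 remains.
D1 = 4: row 1 has {1,2,3,5}; col 4 has {1}; region has {1,2,3,5} → only 4 remains.
B2 = 2: row 2 has {1,5}; col 2 has {3,4,5}; region has {1,5} → only 2 remains.
C2 = 3: row 2 has {1,2,5}; col 3 has {1,2,4}; region has {1,2,5} → only 3 remains.
E2 = 4: row 2 has {1,2,3,5}; col 5 has {1,3,5}; region has {1,5} → only 4 remains.
A3 = 4: row 3 has {1,3,5}; col 1 has {1,3,5}; region has {1,2,3,5} → only 4 remains.
D3 = 2: row 3 has {1,3,4,5}; col 4 has {1,4}; region has {1,4,5} → only 2 remains.
C4 = 5: row 4 has {1,4}; col 3 has {1,2,3,4}; region has {1,3,4} → only 5 remains.
D4 = 3: row 4 has {1,4,5}; col 4 has {1,2,4}; region has {1,2,4,5} → only 3 remains.
E4 = 2: row 4 has {1,3,4,5}; col 5 has {1,3,4,5}; region has {3,4} → only 2 remains.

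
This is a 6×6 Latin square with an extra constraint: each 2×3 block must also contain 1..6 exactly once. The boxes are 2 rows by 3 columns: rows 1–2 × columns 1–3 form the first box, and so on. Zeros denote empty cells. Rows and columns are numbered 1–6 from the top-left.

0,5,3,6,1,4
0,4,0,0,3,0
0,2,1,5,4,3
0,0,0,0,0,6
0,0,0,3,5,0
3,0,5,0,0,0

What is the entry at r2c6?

5

r1c1 = 2 (sole candidate).
r2c3 = 6 (sole candidate).
r2c4 = 2 (sole candidate).
r2c6 = 5: row 2 has {2,3,4,6}; col 6 has {3,4,6}; box has {1,2,3,4,6} → only 5 remains.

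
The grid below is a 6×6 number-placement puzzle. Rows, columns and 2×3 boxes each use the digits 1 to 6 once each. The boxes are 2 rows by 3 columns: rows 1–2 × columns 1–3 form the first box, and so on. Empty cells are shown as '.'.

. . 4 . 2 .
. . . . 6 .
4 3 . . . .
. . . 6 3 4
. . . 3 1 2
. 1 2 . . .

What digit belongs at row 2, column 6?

5

row 3, column 5 = 5 (sole candidate).
row 3, column 6 = 1 (sole candidate).
row 6, column 5 = 4 (sole candidate).
row 3, column 3 = 6 (sole candidate).
row 3, column 4 = 2 (sole candidate).
row 5, column 3 = 5 (sole candidate).
row 6, column 4 = 5 (sole candidate).
row 6, column 6 = 6 (sole candidate).
row 1, column 4 = 1 (sole candidate).
row 2, column 4 = 4 (sole candidate).
row 4, column 3 = 1 (sole candidate).
row 5, column 1 = 6 (sole candidate).
row 5, column 2 = 4 (sole candidate).
row 6, column 1 = 3 (sole candidate).
row 1, column 1 = 5 (sole candidate).
row 1, column 2 = 6 (sole candidate).
row 1, column 6 = 3 (sole candidate).
row 2, column 2 = 2 (sole candidate).
row 2, column 3 = 3 (sole candidate).
row 2, column 6 = 5: row 2 has {2,3,4,6}; col 6 has {1,2,3,4,6}; box has {1,2,3,4,6} → only 5 remains.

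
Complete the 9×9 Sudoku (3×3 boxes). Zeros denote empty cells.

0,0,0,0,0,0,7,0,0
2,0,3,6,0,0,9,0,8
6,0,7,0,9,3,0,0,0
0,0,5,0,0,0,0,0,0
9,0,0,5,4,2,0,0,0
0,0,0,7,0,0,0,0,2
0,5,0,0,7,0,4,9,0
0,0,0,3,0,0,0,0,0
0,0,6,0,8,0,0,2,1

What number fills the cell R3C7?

R2C6 = 7 (hidden single in row 2).
R4C2 = 2 (hidden single in row 4).
R6C6 = 9 (hidden single in row 6).
R4C9 = 9 (hidden single in row 4).
R1C1 = 5 (hidden single in column 1).
R9C4 = 9 (hidden single in column 4).
R3C7 = 2: in column 7, 2 can only go here (every other open cell in that column sees a 2).

2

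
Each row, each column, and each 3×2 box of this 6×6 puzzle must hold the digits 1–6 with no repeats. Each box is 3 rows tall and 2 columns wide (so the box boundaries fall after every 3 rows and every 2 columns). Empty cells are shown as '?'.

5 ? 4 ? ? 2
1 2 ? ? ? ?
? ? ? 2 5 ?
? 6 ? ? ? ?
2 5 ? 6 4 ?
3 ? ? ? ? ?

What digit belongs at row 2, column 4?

row 1, column 2 = 3 (sole candidate).
row 1, column 4 = 1 (sole candidate).
row 1, column 5 = 6 (sole candidate).
row 2, column 5 = 3 (sole candidate).
row 2, column 6 = 4 (sole candidate).
row 3, column 2 = 4 (sole candidate).
row 3, column 6 = 1 (sole candidate).
row 4, column 1 = 4 (sole candidate).
row 5, column 6 = 3 (sole candidate).
row 6, column 2 = 1 (sole candidate).
row 6, column 5 = 2 (sole candidate).
row 2, column 4 = 5: row 2 has {1,2,3,4}; col 4 has {1,2,6}; box has {1,2,4} → only 5 remains.

5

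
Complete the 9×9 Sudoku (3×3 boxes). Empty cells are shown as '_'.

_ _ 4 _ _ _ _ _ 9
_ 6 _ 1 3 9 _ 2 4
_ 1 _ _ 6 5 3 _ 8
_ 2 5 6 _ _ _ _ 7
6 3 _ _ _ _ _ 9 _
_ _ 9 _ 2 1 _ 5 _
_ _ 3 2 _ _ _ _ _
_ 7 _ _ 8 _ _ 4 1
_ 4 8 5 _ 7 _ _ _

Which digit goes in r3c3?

2

r1c5 = 7 (sole candidate).
r2c3 = 7 (sole candidate).
r2c7 = 5 (sole candidate).
r3c3 = 2: row 3 has {1,3,5,6,8}; col 3 has {3,4,5,7,8,9}; box has {1,4,6,7} → only 2 remains.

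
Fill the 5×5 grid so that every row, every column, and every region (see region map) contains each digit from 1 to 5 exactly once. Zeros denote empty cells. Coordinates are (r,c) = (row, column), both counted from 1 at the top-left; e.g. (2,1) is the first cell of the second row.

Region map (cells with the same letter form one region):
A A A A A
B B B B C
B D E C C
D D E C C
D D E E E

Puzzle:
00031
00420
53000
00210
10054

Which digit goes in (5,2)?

2

(1,3) = 5 (sole candidate).
(2,1) = 3 (sole candidate).
(2,2) = 1 (sole candidate).
(2,5) = 5 (sole candidate).
(3,3) = 1 (sole candidate).
(3,4) = 4 (sole candidate).
(3,5) = 2 (sole candidate).
(4,1) = 4 (sole candidate).
(4,2) = 5 (sole candidate).
(4,5) = 3 (sole candidate).
(5,2) = 2: row 5 has {1,4,5}; col 2 has {1,3,5}; region has {1,3,4,5} → only 2 remains.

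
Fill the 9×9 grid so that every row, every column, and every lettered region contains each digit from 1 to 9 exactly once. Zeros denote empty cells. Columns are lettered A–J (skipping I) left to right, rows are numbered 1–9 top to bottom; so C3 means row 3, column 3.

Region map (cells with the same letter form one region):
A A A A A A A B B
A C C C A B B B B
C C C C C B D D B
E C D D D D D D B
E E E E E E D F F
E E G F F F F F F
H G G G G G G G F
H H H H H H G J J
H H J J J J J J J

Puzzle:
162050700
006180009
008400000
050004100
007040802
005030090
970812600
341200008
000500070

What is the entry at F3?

1

A2 = 4 (sole candidate).
G6 = 4 (sole candidate).
J7 = 5 (sole candidate).
G8 = 9 (sole candidate).
H8 = 6 (sole candidate).
B9 = 8 (sole candidate).
H5 = 1 (sole candidate).
E8 = 7 (sole candidate).
F8 = 5 (sole candidate).
A9 = 6 (sole candidate).
A5 = 5 (sole candidate).
H1 = 8 (hidden single in row 1).
J1 = 4 (hidden single in row 1).
F2 = 7 (hidden single in row 2).
A3 = 7 (hidden single in row 3).
D4 = 7 (hidden single in row 4).
A4 = 8 (hidden single in row 4).
A6 = 2 (sole candidate).
B6 = 1 (sole candidate).
D6 = 6 (sole candidate).
F6 = 8 (sole candidate).
J6 = 7 (sole candidate).
F5 = 6 (hidden single in row 5).
J3 = 6 (hidden single in row 3).
J4 = 3 (sole candidate).
J9 = 1 (sole candidate).
F3 = 1: row 3 has {4,6,7,8}; col 6 has {2,4,5,6,7,8}; region has {3,4,6,7,8,9} → only 1 remains.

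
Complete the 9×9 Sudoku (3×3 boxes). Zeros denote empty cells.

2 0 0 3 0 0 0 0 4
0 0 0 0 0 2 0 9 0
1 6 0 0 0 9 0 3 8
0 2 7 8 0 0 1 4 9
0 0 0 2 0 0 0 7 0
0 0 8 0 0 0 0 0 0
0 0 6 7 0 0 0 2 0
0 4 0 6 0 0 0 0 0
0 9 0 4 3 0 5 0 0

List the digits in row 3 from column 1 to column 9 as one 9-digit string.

164579238

r3c4 = 5: row 3 has {1,3,6,8,9}; col 4 has {2,3,4,6,7,8}; box has {2,3,9} → only 5 remains.
r2c4 = 1 (sole candidate).
r3c3 = 4: row 3 has {1,3,5,6,8,9}; col 3 has {6,7,8}; box has {1,2,6} → only 4 remains.
r3c5 = 7: row 3 has {1,3,4,5,6,8,9}; col 5 has {3}; box has {1,2,3,5,9} → only 7 remains.
r3c7 = 2: row 3 has {1,3,4,5,6,7,8,9}; col 7 has {1,5}; box has {3,4,8,9} → only 2 remains.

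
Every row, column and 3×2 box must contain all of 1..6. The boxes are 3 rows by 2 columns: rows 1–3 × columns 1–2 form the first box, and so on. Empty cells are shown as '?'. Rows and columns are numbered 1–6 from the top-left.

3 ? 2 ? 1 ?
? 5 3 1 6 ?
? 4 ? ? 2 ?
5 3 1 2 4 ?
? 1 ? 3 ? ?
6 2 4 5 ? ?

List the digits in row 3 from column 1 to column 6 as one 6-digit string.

row 1, column 2 = 6: row 1 has {1,2,3}; col 2 has {1,2,3,4,5}; box has {3,4,5} → only 6 remains.
row 1, column 4 = 4: row 1 has {1,2,3,6}; col 4 has {1,2,3,5}; box has {1,2,3} → only 4 remains.
row 1, column 6 = 5: row 1 has {1,2,3,4,6}; col 6 has {}; box has {1,2,6} → only 5 remains.
row 2, column 1 = 2: row 2 has {1,3,5,6}; col 1 has {3,5,6}; box has {3,4,5,6} → only 2 remains.
row 2, column 6 = 4: row 2 has {1,2,3,5,6}; col 6 has {5}; box has {1,2,5,6} → only 4 remains.
row 3, column 1 = 1: row 3 has {2,4}; col 1 has {2,3,5,6}; box has {2,3,4,5,6} → only 1 remains.
row 3, column 4 = 6: row 3 has {1,2,4}; col 4 has {1,2,3,4,5}; box has {1,2,3,4} → only 6 remains.
row 3, column 6 = 3: row 3 has {1,2,4,6}; col 6 has {4,5}; box has {1,2,4,5,6} → only 3 remains.
row 4, column 6 = 6: row 4 has {1,2,3,4,5}; col 6 has {3,4,5}; box has {4} → only 6 remains.
row 5, column 1 = 4: row 5 has {1,3}; col 1 has {1,2,3,5,6}; box has {1,2,3,5,6} → only 4 remains.
row 5, column 3 = 6: row 5 has {1,3,4}; col 3 has {1,2,3,4}; box has {1,2,3,4,5} → only 6 remains.
row 5, column 5 = 5: row 5 has {1,3,4,6}; col 5 has {1,2,4,6}; box has {4,6} → only 5 remains.
row 5, column 6 = 2: row 5 has {1,3,4,5,6}; col 6 has {3,4,5,6}; box has {4,5,6} → only 2 remains.
row 6, column 5 = 3: row 6 has {2,4,5,6}; col 5 has {1,2,4,5,6}; box has {2,4,5,6} → only 3 remains.
row 6, column 6 = 1: row 6 has {2,3,4,5,6}; col 6 has {2,3,4,5,6}; box has {2,3,4,5,6} → only 1 remains.
row 3, column 3 = 5: row 3 has {1,2,3,4,6}; col 3 has {1,2,3,4,6}; box has {1,2,3,4,6} → only 5 remains.

145623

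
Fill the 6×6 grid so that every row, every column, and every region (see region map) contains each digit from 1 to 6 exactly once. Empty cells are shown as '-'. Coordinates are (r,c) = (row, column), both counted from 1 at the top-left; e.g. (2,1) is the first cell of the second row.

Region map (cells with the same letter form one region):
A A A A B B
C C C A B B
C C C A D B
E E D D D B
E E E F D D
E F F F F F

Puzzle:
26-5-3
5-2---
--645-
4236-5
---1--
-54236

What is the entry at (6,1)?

(1,3) = 1: row 1 has {2,3,5,6}; col 3 has {2,3,4,6}; region has {2,4,5,6} → only 1 remains.
(1,5) = 4: row 1 has {1,2,3,5,6}; col 5 has {3,5}; region has {3,5} → only 4 remains.
(2,4) = 3: row 2 has {2,5}; col 4 has {1,2,4,5,6}; region has {1,2,4,5,6} → only 3 remains.
(2,6) = 1: row 2 has {2,3,5}; col 6 has {3,5,6}; region has {3,4,5} → only 1 remains.
(3,6) = 2: row 3 has {4,5,6}; col 6 has {1,3,5,6}; region has {1,3,4,5} → only 2 remains.
(4,5) = 1: row 4 has {2,3,4,5,6}; col 5 has {3,4,5}; region has {3,5,6} → only 1 remains.
(5,2) = 3: row 5 has {1}; col 2 has {2,5,6}; region has {2,4} → only 3 remains.
(5,3) = 5: row 5 has {1,3}; col 3 has {1,2,3,4,6}; region has {2,3,4} → only 5 remains.
(5,5) = 2: row 5 has {1,3,5}; col 5 has {1,3,4,5}; region has {1,3,5,6} → only 2 remains.
(5,6) = 4: row 5 has {1,2,3,5}; col 6 has {1,2,3,5,6}; region has {1,2,3,5,6} → only 4 remains.
(6,1) = 1: row 6 has {2,3,4,5,6}; col 1 has {2,4,5}; region has {2,3,4,5} → only 1 remains.

1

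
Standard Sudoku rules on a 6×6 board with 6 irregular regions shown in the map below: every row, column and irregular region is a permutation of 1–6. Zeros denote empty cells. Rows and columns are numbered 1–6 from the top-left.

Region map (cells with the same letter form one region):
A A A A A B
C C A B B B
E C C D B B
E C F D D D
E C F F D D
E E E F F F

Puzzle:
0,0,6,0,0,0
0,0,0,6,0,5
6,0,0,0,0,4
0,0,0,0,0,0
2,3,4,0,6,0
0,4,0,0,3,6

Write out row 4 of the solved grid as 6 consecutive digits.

361452

R5C6 = 1: row 5 has {2,3,4,6}; col 6 has {4,5,6}; region has {6} → only 1 remains.
R5C4 = 5: row 5 has {1,2,3,4,6}; col 4 has {6}; region has {3,4,6} → only 5 remains.
R2C3 = 3: in row 2, 3 can only go here (every other open cell in that row sees a 3).
R2C1 = 4: in row 2, 4 can only go here (every other open cell in that row sees a 4).
R1C6 = 3: in row 1, 3 can only go here (every other open cell in that row sees a 3).
R4C6 = 2: row 4 has {}; col 6 has {1,3,4,5,6}; region has {1,6} → only 2 remains.
R3C4 = 3: row 3 has {4,6}; col 4 has {5,6}; region has {1,2,6} → only 3 remains.
R4C3 = 1: row 4 has {2}; col 3 has {3,4,6}; region has {3,4,5,6} → only 1 remains.
R4C4 = 4: row 4 has {1,2}; col 4 has {3,5,6}; region has {1,2,3,6} → only 4 remains.
R4C5 = 5: row 4 has {1,2,4}; col 5 has {3,6}; region has {1,2,3,4,6} → only 5 remains.
R6C3 = 5: row 6 has {3,4,6}; col 3 has {1,3,4,6}; region has {2,4,6} → only 5 remains.
R6C4 = 2: row 6 has {3,4,5,6}; col 4 has {3,4,5,6}; region has {1,3,4,5,6} → only 2 remains.
R1C4 = 1: row 1 has {3,6}; col 4 has {2,3,4,5,6}; region has {3,6} → only 1 remains.
R3C3 = 2: row 3 has {3,4,6}; col 3 has {1,3,4,5,6}; region has {3,4} → only 2 remains.
R3C5 = 1: row 3 has {2,3,4,6}; col 5 has {3,5,6}; region has {3,4,5,6} → only 1 remains.
R4C1 = 3: row 4 has {1,2,4,5}; col 1 has {2,4,6}; region has {2,4,5,6} → only 3 remains.
R4C2 = 6: row 4 has {1,2,3,4,5}; col 2 has {3,4}; region has {2,3,4} → only 6 remains.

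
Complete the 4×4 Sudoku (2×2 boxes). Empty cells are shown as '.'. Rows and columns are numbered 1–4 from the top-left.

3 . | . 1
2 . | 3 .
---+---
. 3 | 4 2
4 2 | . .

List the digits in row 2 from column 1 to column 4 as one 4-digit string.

2134

R1C2 = 4: row 1 has {1,3}; col 2 has {2,3}; box has {2,3} → only 4 remains.
R1C3 = 2: row 1 has {1,3,4}; col 3 has {3,4}; box has {1,3} → only 2 remains.
R2C2 = 1: row 2 has {2,3}; col 2 has {2,3,4}; box has {2,3,4} → only 1 remains.
R2C4 = 4: row 2 has {1,2,3}; col 4 has {1,2}; box has {1,2,3} → only 4 remains.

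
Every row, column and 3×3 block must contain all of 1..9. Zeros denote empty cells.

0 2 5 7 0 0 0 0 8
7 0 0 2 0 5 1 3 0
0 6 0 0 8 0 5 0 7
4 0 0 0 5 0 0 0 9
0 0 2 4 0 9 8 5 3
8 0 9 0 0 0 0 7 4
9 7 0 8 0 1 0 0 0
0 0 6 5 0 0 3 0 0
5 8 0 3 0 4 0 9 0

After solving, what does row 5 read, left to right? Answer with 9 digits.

612479853

row 2, column 9 = 6 (sole candidate).
row 3, column 6 = 3 (sole candidate).
row 5, column 2 = 1: row 5 has {2,3,4,5,8,9}; col 2 has {2,6,7,8}; box has {2,4,8,9} → only 1 remains.
row 8, column 2 = 4 (sole candidate).
row 9, column 3 = 1 (sole candidate).
row 9, column 9 = 2 (sole candidate).
row 1, column 6 = 6 (sole candidate).
row 1, column 8 = 4 (sole candidate).
row 2, column 2 = 9 (sole candidate).
row 2, column 5 = 4 (sole candidate).
row 3, column 1 = 1 (sole candidate).
row 3, column 3 = 4 (sole candidate).
row 3, column 4 = 9 (sole candidate).
row 3, column 8 = 2 (sole candidate).
row 4, column 2 = 3 (sole candidate).
row 4, column 3 = 7 (sole candidate).
row 5, column 1 = 6: row 5 has {1,2,3,4,5,8,9}; col 1 has {1,4,5,7,8,9}; box has {1,2,3,4,7,8,9} → only 6 remains.
row 5, column 5 = 7: row 5 has {1,2,3,4,5,6,8,9}; col 5 has {4,5,8}; box has {4,5,9} → only 7 remains.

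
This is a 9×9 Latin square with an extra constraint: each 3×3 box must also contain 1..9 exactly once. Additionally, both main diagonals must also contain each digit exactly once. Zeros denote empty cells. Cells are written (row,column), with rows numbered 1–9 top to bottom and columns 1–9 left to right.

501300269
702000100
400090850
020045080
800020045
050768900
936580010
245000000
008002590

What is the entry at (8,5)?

(1,2) = 8 (sole candidate).
(1,5) = 7 (sole candidate).
(1,6) = 4 (sole candidate).
(2,5) = 5 (sole candidate).
(2,6) = 6 (sole candidate).
(2,8) = 3 (sole candidate).
(2,9) = 4 (sole candidate).
(3,2) = 6 (sole candidate).
(3,3) = 3 (sole candidate).
(3,6) = 1 (sole candidate).
(3,9) = 7 (sole candidate).
(6,3) = 4 (sole candidate).
(6,8) = 2 (sole candidate).
(7,6) = 7 (sole candidate).
(7,7) = 4 (sole candidate).
(7,9) = 2 (sole candidate).
(8,8) = 7 (sole candidate).
(9,1) = 1 (sole candidate).
(9,2) = 7 (sole candidate).
(9,5) = 3 (sole candidate).
(9,9) = 6 (sole candidate).
(2,2) = 9 (sole candidate).
(2,4) = 8 (sole candidate).
(3,4) = 2 (sole candidate).
(4,4) = 1 (sole candidate).
(4,9) = 3 (sole candidate).
(5,2) = 1 (sole candidate).
(5,4) = 9 (sole candidate).
(5,6) = 3 (sole candidate).
(6,1) = 3 (sole candidate).
(6,9) = 1 (sole candidate).
(8,4) = 6 (sole candidate).
(8,5) = 1: row 8 has {2,4,5,6,7}; col 5 has {2,3,4,5,6,7,8,9}; box has {2,3,5,6,7,8} → only 1 remains.

1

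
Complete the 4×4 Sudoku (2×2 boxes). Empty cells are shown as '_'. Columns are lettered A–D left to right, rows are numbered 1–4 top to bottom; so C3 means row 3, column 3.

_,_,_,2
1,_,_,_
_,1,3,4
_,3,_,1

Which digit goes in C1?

B1 = 4 (sole candidate).
C1 = 1: row 1 has {2,4}; col 3 has {3}; box has {2} → only 1 remains.

1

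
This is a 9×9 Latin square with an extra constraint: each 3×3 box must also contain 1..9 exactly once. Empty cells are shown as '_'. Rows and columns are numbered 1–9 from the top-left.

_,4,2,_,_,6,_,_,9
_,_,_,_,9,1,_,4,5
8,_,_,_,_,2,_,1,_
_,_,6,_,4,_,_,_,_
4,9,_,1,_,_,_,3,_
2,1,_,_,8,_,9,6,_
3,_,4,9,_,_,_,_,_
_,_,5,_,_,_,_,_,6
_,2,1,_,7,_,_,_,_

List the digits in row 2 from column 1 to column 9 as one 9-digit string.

673891245

R1C1 = 1: in row 1, 1 can only go here (every other open cell in that row sees a 1).
R2C7 = 2: in row 2, 2 can only go here (every other open cell in that row sees a 2).
R2C4 = 8: in row 2, 8 can only go here (every other open cell in that row sees an 8).
R3C4 = 4: in row 3, 4 can only go here (every other open cell in that row sees a 4).
R3C3 = 9: in row 3, 9 can only go here (every other open cell in that row sees a 9).
R4C6 = 9: in row 4, 9 can only go here (every other open cell in that row sees a 9).
R5C5 = 6: in row 5, 6 can only go here (every other open cell in that row sees a 6).
R5C9 = 2: in row 5, 2 can only go here (every other open cell in that row sees a 2).
R4C4 = 2: in row 4, 2 can only go here (every other open cell in that row sees a 2).
R8C4 = 3: row 8 has {5,6}; col 4 has {1,2,4,8,9}; box has {7,9} → only 3 remains.
R4C2 = 3: in row 4, 3 can only go here (every other open cell in that row sees a 3).
R6C3 = 7: row 6 has {1,2,6,8,9}; col 3 has {1,2,4,5,6,9}; box has {1,2,3,4,6,9} → only 7 remains.
R6C4 = 5: row 6 has {1,2,6,7,8,9}; col 4 has {1,2,3,4,8,9}; box has {1,2,4,6,8,9} → only 5 remains.
R6C6 = 3: row 6 has {1,2,5,6,7,8,9}; col 6 has {1,2,6,9}; box has {1,2,4,5,6,8,9} → only 3 remains.
R6C9 = 4: row 6 has {1,2,3,5,6,7,8,9}; col 9 has {2,5,6,9}; box has {2,3,6,9} → only 4 remains.
R9C4 = 6: row 9 has {1,2,7}; col 4 has {1,2,3,4,5,8,9}; box has {3,7,9} → only 6 remains.
R1C4 = 7: row 1 has {1,2,4,6,9}; col 4 has {1,2,3,4,5,6,8,9}; box has {1,2,4,6,8,9} → only 7 remains.
R1C8 = 8: row 1 has {1,2,4,6,7,9}; col 8 has {1,3,4,6}; box has {1,2,4,5,9} → only 8 remains.
R2C3 = 3: row 2 has {1,2,4,5,8,9}; col 3 has {1,2,4,5,6,7,9}; box has {1,2,4,8,9} → only 3 remains.
R4C1 = 5: row 4 has {2,3,4,6,9}; col 1 has {1,2,3,4,8}; box has {1,2,3,4,6,7,9} → only 5 remains.
R4C8 = 7: row 4 has {2,3,4,5,6,9}; col 8 has {1,3,4,6,8}; box has {2,3,4,6,9} → only 7 remains.
R5C3 = 8: row 5 has {1,2,3,4,6,9}; col 3 has {1,2,3,4,5,6,7,9}; box has {1,2,3,4,5,6,7,9} → only 8 remains.
R5C6 = 7: row 5 has {1,2,3,4,6,8,9}; col 6 has {1,2,3,6,9}; box has {1,2,3,4,5,6,8,9} → only 7 remains.
R5C7 = 5: row 5 has {1,2,3,4,6,7,8,9}; col 7 has {2,9}; box has {2,3,4,6,7,9} → only 5 remains.
R9C1 = 9: row 9 has {1,2,6,7}; col 1 has {1,2,3,4,5,8}; box has {1,2,3,4,5} → only 9 remains.
R9C8 = 5: row 9 has {1,2,6,7,9}; col 8 has {1,3,4,6,7,8}; box has {6} → only 5 remains.
R1C7 = 3: row 1 has {1,2,4,6,7,8,9}; col 7 has {2,5,9}; box has {1,2,4,5,8,9} → only 3 remains.
R3C9 = 7: row 3 has {1,2,4,8,9}; col 9 has {2,4,5,6,9}; box has {1,2,3,4,5,8,9} → only 7 remains.
R7C8 = 2: row 7 has {3,4,9}; col 8 has {1,3,4,5,6,7,8}; box has {5,6} → only 2 remains.
R8C1 = 7: row 8 has {3,5,6}; col 1 has {1,2,3,4,5,8,9}; box has {1,2,3,4,5,9} → only 7 remains.
R8C2 = 8: row 8 has {3,5,6,7}; col 2 has {1,2,3,4,9}; box has {1,2,3,4,5,7,9} → only 8 remains.
R8C6 = 4: row 8 has {3,5,6,7,8}; col 6 has {1,2,3,6,7,9}; box has {3,6,7,9} → only 4 remains.
R8C7 = 1: row 8 has {3,4,5,6,7,8}; col 7 has {2,3,5,9}; box has {2,5,6} → only 1 remains.
R8C8 = 9: row 8 has {1,3,4,5,6,7,8}; col 8 has {1,2,3,4,5,6,7,8}; box has {1,2,5,6} → only 9 remains.
R9C6 = 8: row 9 has {1,2,5,6,7,9}; col 6 has {1,2,3,4,6,7,9}; box has {3,4,6,7,9} → only 8 remains.
R9C7 = 4: row 9 has {1,2,5,6,7,8,9}; col 7 has {1,2,3,5,9}; box has {1,2,5,6,9} → only 4 remains.
R9C9 = 3: row 9 has {1,2,4,5,6,7,8,9}; col 9 has {2,4,5,6,7,9}; box has {1,2,4,5,6,9} → only 3 remains.
R1C5 = 5: row 1 has {1,2,3,4,6,7,8,9}; col 5 has {4,6,7,8,9}; box has {1,2,4,6,7,8,9} → only 5 remains.
R2C1 = 6: row 2 has {1,2,3,4,5,8,9}; col 1 has {1,2,3,4,5,7,8,9}; box has {1,2,3,4,8,9} → only 6 remains.
R2C2 = 7: row 2 has {1,2,3,4,5,6,8,9}; col 2 has {1,2,3,4,8,9}; box has {1,2,3,4,6,8,9} → only 7 remains.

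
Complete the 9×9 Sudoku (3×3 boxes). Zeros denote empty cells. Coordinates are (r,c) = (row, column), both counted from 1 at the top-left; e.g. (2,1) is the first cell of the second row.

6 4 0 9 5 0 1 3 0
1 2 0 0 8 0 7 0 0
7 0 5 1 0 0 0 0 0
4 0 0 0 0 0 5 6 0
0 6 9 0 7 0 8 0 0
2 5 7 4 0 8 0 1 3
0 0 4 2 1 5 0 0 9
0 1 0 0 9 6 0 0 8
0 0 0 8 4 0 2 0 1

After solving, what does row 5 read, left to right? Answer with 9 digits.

369571824

(1,3) = 8: row 1 has {1,3,4,5,6,9}; col 3 has {4,5,7,9}; box has {1,2,4,5,6,7} → only 8 remains.
(1,9) = 2: row 1 has {1,3,4,5,6,8,9}; col 9 has {1,3,8,9}; box has {1,3,7} → only 2 remains.
(2,3) = 3: row 2 has {1,2,7,8}; col 3 has {4,5,7,8,9}; box has {1,2,4,5,6,7,8} → only 3 remains.
(2,4) = 6: row 2 has {1,2,3,7,8}; col 4 has {1,2,4,8,9}; box has {1,5,8,9} → only 6 remains.
(2,6) = 4: row 2 has {1,2,3,6,7,8}; col 6 has {5,6,8}; box has {1,5,6,8,9} → only 4 remains.
(2,9) = 5: row 2 has {1,2,3,4,6,7,8}; col 9 has {1,2,3,8,9}; box has {1,2,3,7} → only 5 remains.
(3,2) = 9: row 3 has {1,5,7}; col 2 has {1,2,4,5,6}; box has {1,2,3,4,5,6,7,8} → only 9 remains.
(4,3) = 1: row 4 has {4,5,6}; col 3 has {3,4,5,7,8,9}; box has {2,4,5,6,7,9} → only 1 remains.
(4,4) = 3: row 4 has {1,4,5,6}; col 4 has {1,2,4,6,8,9}; box has {4,7,8} → only 3 remains.
(4,5) = 2: row 4 has {1,3,4,5,6}; col 5 has {1,4,5,7,8,9}; box has {3,4,7,8} → only 2 remains.
(4,6) = 9: row 4 has {1,2,3,4,5,6}; col 6 has {4,5,6,8}; box has {2,3,4,7,8} → only 9 remains.
(4,9) = 7: row 4 has {1,2,3,4,5,6,9}; col 9 has {1,2,3,5,8,9}; box has {1,3,5,6,8} → only 7 remains.
(5,1) = 3: row 5 has {6,7,8,9}; col 1 has {1,2,4,6,7}; box has {1,2,4,5,6,7,9} → only 3 remains.
(5,4) = 5: row 5 has {3,6,7,8,9}; col 4 has {1,2,3,4,6,8,9}; box has {2,3,4,7,8,9} → only 5 remains.
(5,6) = 1: row 5 has {3,5,6,7,8,9}; col 6 has {4,5,6,8,9}; box has {2,3,4,5,7,8,9} → only 1 remains.
(5,9) = 4: row 5 has {1,3,5,6,7,8,9}; col 9 has {1,2,3,5,7,8,9}; box has {1,3,5,6,7,8} → only 4 remains.
(6,5) = 6: row 6 has {1,2,3,4,5,7,8}; col 5 has {1,2,4,5,7,8,9}; box has {1,2,3,4,5,7,8,9} → only 6 remains.
(6,7) = 9: row 6 has {1,2,3,4,5,6,7,8}; col 7 has {1,2,5,7,8}; box has {1,3,4,5,6,7,8} → only 9 remains.
(7,1) = 8: row 7 has {1,2,4,5,9}; col 1 has {1,2,3,4,6,7}; box has {1,4} → only 8 remains.
(7,8) = 7: row 7 has {1,2,4,5,8,9}; col 8 has {1,3,6}; box has {1,2,8,9} → only 7 remains.
(8,1) = 5: row 8 has {1,6,8,9}; col 1 has {1,2,3,4,6,7,8}; box has {1,4,8} → only 5 remains.
(8,3) = 2: row 8 has {1,5,6,8,9}; col 3 has {1,3,4,5,7,8,9}; box has {1,4,5,8} → only 2 remains.
(8,4) = 7: row 8 has {1,2,5,6,8,9}; col 4 has {1,2,3,4,5,6,8,9}; box has {1,2,4,5,6,8,9} → only 7 remains.
(8,8) = 4: row 8 has {1,2,5,6,7,8,9}; col 8 has {1,3,6,7}; box has {1,2,7,8,9} → only 4 remains.
(9,1) = 9: row 9 has {1,2,4,8}; col 1 has {1,2,3,4,5,6,7,8}; box has {1,2,4,5,8} → only 9 remains.
(9,3) = 6: row 9 has {1,2,4,8,9}; col 3 has {1,2,3,4,5,7,8,9}; box has {1,2,4,5,8,9} → only 6 remains.
(9,6) = 3: row 9 has {1,2,4,6,8,9}; col 6 has {1,4,5,6,8,9}; box has {1,2,4,5,6,7,8,9} → only 3 remains.
(9,8) = 5: row 9 has {1,2,3,4,6,8,9}; col 8 has {1,3,4,6,7}; box has {1,2,4,7,8,9} → only 5 remains.
(1,6) = 7: row 1 has {1,2,3,4,5,6,8,9}; col 6 has {1,3,4,5,6,8,9}; box has {1,4,5,6,8,9} → only 7 remains.
(2,8) = 9: row 2 has {1,2,3,4,5,6,7,8}; col 8 has {1,3,4,5,6,7}; box has {1,2,3,5,7} → only 9 remains.
(3,5) = 3: row 3 has {1,5,7,9}; col 5 has {1,2,4,5,6,7,8,9}; box has {1,4,5,6,7,8,9} → only 3 remains.
(3,6) = 2: row 3 has {1,3,5,7,9}; col 6 has {1,3,4,5,6,7,8,9}; box has {1,3,4,5,6,7,8,9} → only 2 remains.
(3,8) = 8: row 3 has {1,2,3,5,7,9}; col 8 has {1,3,4,5,6,7,9}; box has {1,2,3,5,7,9} → only 8 remains.
(3,9) = 6: row 3 has {1,2,3,5,7,8,9}; col 9 has {1,2,3,4,5,7,8,9}; box has {1,2,3,5,7,8,9} → only 6 remains.
(4,2) = 8: row 4 has {1,2,3,4,5,6,7,9}; col 2 has {1,2,4,5,6,9}; box has {1,2,3,4,5,6,7,9} → only 8 remains.
(5,8) = 2: row 5 has {1,3,4,5,6,7,8,9}; col 8 has {1,3,4,5,6,7,8,9}; box has {1,3,4,5,6,7,8,9} → only 2 remains.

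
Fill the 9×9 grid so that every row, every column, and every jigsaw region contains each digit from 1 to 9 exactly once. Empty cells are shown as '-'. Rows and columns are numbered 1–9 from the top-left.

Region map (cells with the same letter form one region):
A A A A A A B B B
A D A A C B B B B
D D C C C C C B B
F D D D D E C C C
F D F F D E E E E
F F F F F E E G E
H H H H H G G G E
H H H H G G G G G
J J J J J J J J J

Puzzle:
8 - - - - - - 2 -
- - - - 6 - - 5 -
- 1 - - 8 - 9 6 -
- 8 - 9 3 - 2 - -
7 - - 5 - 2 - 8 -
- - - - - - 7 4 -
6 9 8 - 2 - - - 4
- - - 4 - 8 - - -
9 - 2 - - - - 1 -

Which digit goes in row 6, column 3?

row 4, column 8 = 7: row 4 has {2,3,8,9}; col 8 has {1,2,4,5,6,8}; region has {2,6,8,9} → only 7 remains.
row 5, column 5 = 4: row 5 has {2,5,7,8}; col 5 has {2,3,6,8}; region has {1,3,8,9} → only 4 remains.
row 7, column 8 = 3: row 7 has {2,4,6,8,9}; col 8 has {1,2,4,5,6,7,8}; region has {4,8} → only 3 remains.
row 8, column 8 = 9: row 8 has {4,8}; col 8 has {1,2,3,4,5,6,7,8}; region has {3,4,8} → only 9 remains.
row 3, column 4 = 3: row 3 has {1,6,8,9}; col 4 has {4,5,9}; region has {2,6,7,8,9} → only 3 remains.
row 3, column 9 = 7: row 3 has {1,3,6,8,9}; col 9 has {4}; region has {2,5,6} → only 7 remains.
row 5, column 2 = 6: row 5 has {2,4,5,7,8}; col 2 has {1,8,9}; region has {1,3,4,8,9} → only 6 remains.
row 4, column 3 = 5: row 4 has {2,3,7,8,9}; col 3 has {2,8}; region has {1,3,4,6,8,9} → only 5 remains.
row 4, column 9 = 1: row 4 has {2,3,5,7,8,9}; col 9 has {4,7}; region has {2,3,6,7,8,9} → only 1 remains.
row 3, column 1 = 2: row 3 has {1,3,6,7,8,9}; col 1 has {6,7,8,9}; region has {1,3,4,5,6,8,9} → only 2 remains.
row 3, column 3 = 4: row 3 has {1,2,3,6,7,8,9}; col 3 has {2,5,8}; region has {1,2,3,6,7,8,9} → only 4 remains.
row 3, column 6 = 5: row 3 has {1,2,3,4,6,7,8,9}; col 6 has {2,8}; region has {1,2,3,4,6,7,8,9} → only 5 remains.
row 4, column 1 = 4: row 4 has {1,2,3,5,7,8,9}; col 1 has {2,6,7,8,9}; region has {5,7} → only 4 remains.
row 4, column 6 = 6: row 4 has {1,2,3,4,5,7,8,9}; col 6 has {2,5,8}; region has {2,4,7,8} → only 6 remains.
row 2, column 2 = 7: row 2 has {5,6}; col 2 has {1,6,8,9}; region has {1,2,3,4,5,6,8,9} → only 7 remains.
row 2, column 4 = 2: in row 2, 2 can only go here (every other open cell in that row sees a 2).
row 6, column 2 = 2: in row 6, 2 can only go here (every other open cell in that row sees a 2).
row 6, column 9 = 5: in row 6, 5 can only go here (every other open cell in that row sees a 5).
row 6, column 4 = 8: in row 6, 8 can only go here (every other open cell in that row sees an 8).
row 6, column 3 = 6: in row 6, 6 can only go here (every other open cell in that row sees a 6).

6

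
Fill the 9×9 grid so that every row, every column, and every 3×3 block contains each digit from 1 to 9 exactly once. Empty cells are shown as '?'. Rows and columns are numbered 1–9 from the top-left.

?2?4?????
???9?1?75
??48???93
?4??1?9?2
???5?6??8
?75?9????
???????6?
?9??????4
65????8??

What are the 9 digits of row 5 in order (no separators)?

R2C7 = 4: in row 2, 4 can only go here (every other open cell in that row sees a 4).
R2C5 = 2: in row 2, 2 can only go here (every other open cell in that row sees a 2).
R3C7 = 2: in row 3, 2 can only go here (every other open cell in that row sees a 2).
R4C8 = 5: in row 4, 5 can only go here (every other open cell in that row sees a 5).
R4C3 = 6: in row 4, 6 can only go here (every other open cell in that row sees a 6).
R2C2 = 6: in row 2, 6 can only go here (every other open cell in that row sees a 6).
R3C2 = 1: row 3 has {2,3,4,8,9}; col 2 has {2,4,5,6,7,9}; box has {2,4,6} → only 1 remains.
R5C2 = 3: row 5 has {5,6,8}; col 2 has {1,2,4,5,6,7,9}; box has {4,5,6,7} → only 3 remains.
R7C2 = 8: row 7 has {6}; col 2 has {1,2,3,4,5,6,7,9}; box has {5,6,9} → only 8 remains.
R4C1 = 8: row 4 has {1,2,4,5,6,9}; col 1 has {6}; box has {3,4,5,6,7} → only 8 remains.
R2C1 = 3: row 2 has {1,2,4,5,6,7,9}; col 1 has {6,8}; box has {1,2,4,6} → only 3 remains.
R2C3 = 8: row 2 has {1,2,3,4,5,6,7,9}; col 3 has {4,5,6}; box has {1,2,3,4,6} → only 8 remains.
R1C8 = 8: in row 1, 8 can only go here (every other open cell in that row sees an 8).
R3C5 = 6: in row 3, 6 can only go here (every other open cell in that row sees a 6).
R6C6 = 8: in row 6, 8 can only go here (every other open cell in that row sees an 8).
R6C8 = 4: in row 6, 4 can only go here (every other open cell in that row sees a 4).
R5C8 = 1: row 5 has {3,5,6,8}; col 8 has {4,5,6,7,8,9}; box has {2,4,5,8,9} → only 1 remains.
R6C9 = 6: row 6 has {4,5,7,8,9}; col 9 has {2,3,4,5,8}; box has {1,2,4,5,8,9} → only 6 remains.
R1C9 = 1: row 1 has {2,4,8}; col 9 has {2,3,4,5,6,8}; box has {2,3,4,5,7,8,9} → only 1 remains.
R5C7 = 7: row 5 has {1,3,5,6,8}; col 7 has {2,4,8,9}; box has {1,2,4,5,6,8,9} → only 7 remains.
R6C7 = 3: row 6 has {4,5,6,7,8,9}; col 7 has {2,4,7,8,9}; box has {1,2,4,5,6,7,8,9} → only 3 remains.
R1C7 = 6: row 1 has {1,2,4,8}; col 7 has {2,3,4,7,8,9}; box has {1,2,3,4,5,7,8,9} → only 6 remains.
R5C5 = 4: row 5 has {1,3,5,6,7,8}; col 5 has {1,2,6,9}; box has {1,5,6,8,9} → only 4 remains.
R6C4 = 2: row 6 has {3,4,5,6,7,8,9}; col 4 has {4,5,8,9}; box has {1,4,5,6,8,9} → only 2 remains.
R6C1 = 1: row 6 has {2,3,4,5,6,7,8,9}; col 1 has {3,6,8}; box has {3,4,5,6,7,8} → only 1 remains.
R8C4 = 6: in row 8, 6 can only go here (every other open cell in that row sees a 6).
R8C5 = 8: in row 8, 8 can only go here (every other open cell in that row sees an 8).
R9C6 = 4: in row 9, 4 can only go here (every other open cell in that row sees a 4).
R7C1 = 4: in row 7, 4 can only go here (every other open cell in that row sees a 4).
R9C9 = 9: in row 9, 9 can only go here (every other open cell in that row sees a 9).
R7C9 = 7: row 7 has {4,6,8}; col 9 has {1,2,3,4,5,6,8,9}; box has {4,6,8,9} → only 7 remains.
R7C6 = 9: in row 7, 9 can only go here (every other open cell in that row sees a 9).
R7C3 = 2: in row 7, 2 can only go here (every other open cell in that row sees a 2).
R5C3 = 9: row 5 has {1,3,4,5,6,7,8}; col 3 has {2,4,5,6,8}; box has {1,3,4,5,6,7,8} → only 9 remains.
R8C1 = 7: row 8 has {4,6,8,9}; col 1 has {1,3,4,6,8}; box has {2,4,5,6,8,9} → only 7 remains.
R1C3 = 7: row 1 has {1,2,4,6,8}; col 3 has {2,4,5,6,8,9}; box has {1,2,3,4,6,8} → only 7 remains.
R3C1 = 5: row 3 has {1,2,3,4,6,8,9}; col 1 has {1,3,4,6,7,8}; box has {1,2,3,4,6,7,8} → only 5 remains.
R3C6 = 7: row 3 has {1,2,3,4,5,6,8,9}; col 6 has {1,4,6,8,9}; box has {1,2,4,6,8,9} → only 7 remains.
R4C6 = 3: row 4 has {1,2,4,5,6,8,9}; col 6 has {1,4,6,7,8,9}; box has {1,2,4,5,6,8,9} → only 3 remains.
R5C1 = 2: row 5 has {1,3,4,5,6,7,8,9}; col 1 has {1,3,4,5,6,7,8}; box has {1,3,4,5,6,7,8,9} → only 2 remains.

239546718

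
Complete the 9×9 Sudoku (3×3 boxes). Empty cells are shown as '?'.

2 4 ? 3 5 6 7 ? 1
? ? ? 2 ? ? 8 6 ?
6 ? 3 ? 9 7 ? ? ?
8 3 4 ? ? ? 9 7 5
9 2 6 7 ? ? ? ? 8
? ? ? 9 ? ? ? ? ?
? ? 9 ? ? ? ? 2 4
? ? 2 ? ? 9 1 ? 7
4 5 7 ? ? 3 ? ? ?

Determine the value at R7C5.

R1C3 = 8: row 1 has {1,2,3,4,5,6,7}; col 3 has {2,3,4,6,7,9}; box has {2,3,4,6} → only 8 remains.
R1C8 = 9: row 1 has {1,2,3,4,5,6,7,8}; col 8 has {2,6,7}; box has {1,6,7,8} → only 9 remains.
R2C9 = 3: row 2 has {2,6,8}; col 9 has {1,4,5,7,8}; box has {1,6,7,8,9} → only 3 remains.
R3C2 = 1: row 3 has {3,6,7,9}; col 2 has {2,3,4,5}; box has {2,3,4,6,8} → only 1 remains.
R3C9 = 2: row 3 has {1,3,6,7,9}; col 9 has {1,3,4,5,7,8}; box has {1,3,6,7,8,9} → only 2 remains.
R6C2 = 7: row 6 has {9}; col 2 has {1,2,3,4,5}; box has {2,3,4,6,8,9} → only 7 remains.
R6C9 = 6: row 6 has {7,9}; col 9 has {1,2,3,4,5,7,8}; box has {5,7,8,9} → only 6 remains.
R8C1 = 3: row 8 has {1,2,7,9}; col 1 has {2,4,6,8,9}; box has {2,4,5,7,9} → only 3 remains.
R9C7 = 6: row 9 has {3,4,5,7}; col 7 has {1,7,8,9}; box has {1,2,4,7} → only 6 remains.
R9C8 = 8: row 9 has {3,4,5,6,7}; col 8 has {2,6,7,9}; box has {1,2,4,6,7} → only 8 remains.
R9C9 = 9: row 9 has {3,4,5,6,7,8}; col 9 has {1,2,3,4,5,6,7,8}; box has {1,2,4,6,7,8} → only 9 remains.
R2C2 = 9: row 2 has {2,3,6,8}; col 2 has {1,2,3,4,5,7}; box has {1,2,3,4,6,8} → only 9 remains.
R2C3 = 5: row 2 has {2,3,6,8,9}; col 3 has {2,3,4,6,7,8,9}; box has {1,2,3,4,6,8,9} → only 5 remains.
R6C3 = 1: row 6 has {6,7,9}; col 3 has {2,3,4,5,6,7,8,9}; box has {2,3,4,6,7,8,9} → only 1 remains.
R7C1 = 1: row 7 has {2,4,9}; col 1 has {2,3,4,6,8,9}; box has {2,3,4,5,7,9} → only 1 remains.
R8C8 = 5: row 8 has {1,2,3,7,9}; col 8 has {2,6,7,8,9}; box has {1,2,4,6,7,8,9} → only 5 remains.
R9C4 = 1: row 9 has {3,4,5,6,7,8,9}; col 4 has {2,3,7,9}; box has {3,9} → only 1 remains.
R9C5 = 2: row 9 has {1,3,4,5,6,7,8,9}; col 5 has {5,9}; box has {1,3,9} → only 2 remains.
R2C1 = 7: row 2 has {2,3,5,6,8,9}; col 1 has {1,2,3,4,6,8,9}; box has {1,2,3,4,5,6,8,9} → only 7 remains.
R3C8 = 4: row 3 has {1,2,3,6,7,9}; col 8 has {2,5,6,7,8,9}; box has {1,2,3,6,7,8,9} → only 4 remains.
R4C4 = 6: row 4 has {3,4,5,7,8,9}; col 4 has {1,2,3,7,9}; box has {7,9} → only 6 remains.
R4C5 = 1: row 4 has {3,4,5,6,7,8,9}; col 5 has {2,5,9}; box has {6,7,9} → only 1 remains.
R4C6 = 2: row 4 has {1,3,4,5,6,7,8,9}; col 6 has {3,6,7,9}; box has {1,6,7,9} → only 2 remains.
R6C1 = 5: row 6 has {1,6,7,9}; col 1 has {1,2,3,4,6,7,8,9}; box has {1,2,3,4,6,7,8,9} → only 5 remains.
R6C8 = 3: row 6 has {1,5,6,7,9}; col 8 has {2,4,5,6,7,8,9}; box has {5,6,7,8,9} → only 3 remains.
R7C7 = 3: row 7 has {1,2,4,9}; col 7 has {1,6,7,8,9}; box has {1,2,4,5,6,7,8,9} → only 3 remains.
R2C5 = 4: row 2 has {2,3,5,6,7,8,9}; col 5 has {1,2,5,9}; box has {2,3,5,6,7,9} → only 4 remains.
R2C6 = 1: row 2 has {2,3,4,5,6,7,8,9}; col 6 has {2,3,6,7,9}; box has {2,3,4,5,6,7,9} → only 1 remains.
R3C4 = 8: row 3 has {1,2,3,4,6,7,9}; col 4 has {1,2,3,6,7,9}; box has {1,2,3,4,5,6,7,9} → only 8 remains.
R3C7 = 5: row 3 has {1,2,3,4,6,7,8,9}; col 7 has {1,3,6,7,8,9}; box has {1,2,3,4,6,7,8,9} → only 5 remains.
R5C5 = 3: row 5 has {2,6,7,8,9}; col 5 has {1,2,4,5,9}; box has {1,2,6,7,9} → only 3 remains.
R5C7 = 4: row 5 has {2,3,6,7,8,9}; col 7 has {1,3,5,6,7,8,9}; box has {3,5,6,7,8,9} → only 4 remains.
R5C8 = 1: row 5 has {2,3,4,6,7,8,9}; col 8 has {2,3,4,5,6,7,8,9}; box has {3,4,5,6,7,8,9} → only 1 remains.
R6C5 = 8: row 6 has {1,3,5,6,7,9}; col 5 has {1,2,3,4,5,9}; box has {1,2,3,6,7,9} → only 8 remains.
R6C6 = 4: row 6 has {1,3,5,6,7,8,9}; col 6 has {1,2,3,6,7,9}; box has {1,2,3,6,7,8,9} → only 4 remains.
R6C7 = 2: row 6 has {1,3,4,5,6,7,8,9}; col 7 has {1,3,4,5,6,7,8,9}; box has {1,3,4,5,6,7,8,9} → only 2 remains.
R7C4 = 5: row 7 has {1,2,3,4,9}; col 4 has {1,2,3,6,7,8,9}; box has {1,2,3,9} → only 5 remains.
R7C6 = 8: row 7 has {1,2,3,4,5,9}; col 6 has {1,2,3,4,6,7,9}; box has {1,2,3,5,9} → only 8 remains.
R8C4 = 4: row 8 has {1,2,3,5,7,9}; col 4 has {1,2,3,5,6,7,8,9}; box has {1,2,3,5,8,9} → only 4 remains.
R8C5 = 6: row 8 has {1,2,3,4,5,7,9}; col 5 has {1,2,3,4,5,8,9}; box has {1,2,3,4,5,8,9} → only 6 remains.
R5C6 = 5: row 5 has {1,2,3,4,6,7,8,9}; col 6 has {1,2,3,4,6,7,8,9}; box has {1,2,3,4,6,7,8,9} → only 5 remains.
R7C2 = 6: row 7 has {1,2,3,4,5,8,9}; col 2 has {1,2,3,4,5,7,9}; box has {1,2,3,4,5,7,9} → only 6 remains.
R7C5 = 7: row 7 has {1,2,3,4,5,6,8,9}; col 5 has {1,2,3,4,5,6,8,9}; box has {1,2,3,4,5,6,8,9} → only 7 remains.

7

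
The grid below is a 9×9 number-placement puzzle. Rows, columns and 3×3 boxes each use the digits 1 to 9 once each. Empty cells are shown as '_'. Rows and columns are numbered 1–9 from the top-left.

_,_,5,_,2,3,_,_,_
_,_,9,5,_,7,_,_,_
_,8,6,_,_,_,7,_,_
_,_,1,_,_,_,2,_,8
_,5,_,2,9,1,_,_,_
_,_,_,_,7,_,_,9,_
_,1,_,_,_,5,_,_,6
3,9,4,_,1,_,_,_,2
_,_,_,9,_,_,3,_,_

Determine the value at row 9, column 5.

8

row 3, column 5 = 4 (sole candidate).
row 3, column 6 = 9 (sole candidate).
row 3, column 4 = 1 (sole candidate).
row 3, column 1 = 2 (sole candidate).
row 2, column 8 = 2 (hidden single in row 2).
row 4, column 1 = 9 (hidden single in row 4).
row 7, column 3 = 2 (hidden single in row 7).
row 7, column 7 = 9 (hidden single in row 7).
row 1, column 9 = 9 (hidden single in row 1).
row 6, column 2 = 2 (hidden single in row 6).
row 9, column 6 = 2 (hidden single in row 9).
row 9, column 1 = 5 (hidden single in column 1).
row 4, column 5 = 5 (hidden single in column 5).
row 7, column 5 = 3 (hidden single in column 5).
row 2, column 2 = 3 (hidden single in box 1).
row 9, column 2 = 6 (hidden single in box 7).
row 9, column 5 = 8: row 9 has {2,3,5,6,9}; col 5 has {1,2,3,4,5,7,9}; box has {1,2,3,5,9} → only 8 remains.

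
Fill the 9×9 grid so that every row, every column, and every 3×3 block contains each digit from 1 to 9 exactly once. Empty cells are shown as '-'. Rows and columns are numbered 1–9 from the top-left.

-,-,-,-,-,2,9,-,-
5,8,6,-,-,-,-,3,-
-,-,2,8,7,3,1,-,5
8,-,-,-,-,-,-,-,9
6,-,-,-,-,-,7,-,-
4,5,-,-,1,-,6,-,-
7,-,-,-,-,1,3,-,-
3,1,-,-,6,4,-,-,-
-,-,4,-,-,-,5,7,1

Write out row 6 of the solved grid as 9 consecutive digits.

453917628

R1C1 = 1: row 1 has {2,9}; col 1 has {3,4,5,6,7,8}; box has {2,5,6,8} → only 1 remains.
R2C6 = 9: row 2 has {3,5,6,8}; col 6 has {1,2,3,4}; box has {2,3,7,8} → only 9 remains.
R3C1 = 9: row 3 has {1,2,3,5,7,8}; col 1 has {1,3,4,5,6,7,8}; box has {1,2,5,6,8} → only 9 remains.
R3C2 = 4: row 3 has {1,2,3,5,7,8,9}; col 2 has {1,5,8}; box has {1,2,5,6,8,9} → only 4 remains.
R3C8 = 6: row 3 has {1,2,3,4,5,7,8,9}; col 8 has {3,7}; box has {1,3,5,9} → only 6 remains.
R9C1 = 2: row 9 has {1,4,5,7}; col 1 has {1,3,4,5,6,7,8,9}; box has {1,3,4,7} → only 2 remains.
R9C6 = 8: row 9 has {1,2,4,5,7}; col 6 has {1,2,3,4,9}; box has {1,4,6} → only 8 remains.
R2C5 = 4: row 2 has {3,5,6,8,9}; col 5 has {1,6,7}; box has {2,3,7,8,9} → only 4 remains.
R2C7 = 2: row 2 has {3,4,5,6,8,9}; col 7 has {1,3,5,6,7,9}; box has {1,3,5,6,9} → only 2 remains.
R2C9 = 7: row 2 has {2,3,4,5,6,8,9}; col 9 has {1,5,9}; box has {1,2,3,5,6,9} → only 7 remains.
R4C7 = 4: row 4 has {8,9}; col 7 has {1,2,3,5,6,7,9}; box has {6,7,9} → only 4 remains.
R5C6 = 5: row 5 has {6,7}; col 6 has {1,2,3,4,8,9}; box has {1} → only 5 remains.
R6C6 = 7: row 6 has {1,4,5,6}; col 6 has {1,2,3,4,5,8,9}; box has {1,5} → only 7 remains.
R8C7 = 8: row 8 has {1,3,4,6}; col 7 has {1,2,3,4,5,6,7,9}; box has {1,3,5,7} → only 8 remains.
R8C9 = 2: row 8 has {1,3,4,6,8}; col 9 has {1,5,7,9}; box has {1,3,5,7,8} → only 2 remains.
R1C5 = 5: row 1 has {1,2,9}; col 5 has {1,4,6,7}; box has {2,3,4,7,8,9} → only 5 remains.
R2C4 = 1: row 2 has {2,3,4,5,6,7,8,9}; col 4 has {8}; box has {2,3,4,5,7,8,9} → only 1 remains.
R4C6 = 6: row 4 has {4,8,9}; col 6 has {1,2,3,4,5,7,8,9}; box has {1,5,7} → only 6 remains.
R8C8 = 9: row 8 has {1,2,3,4,6,8}; col 8 has {3,6,7}; box has {1,2,3,5,7,8} → only 9 remains.
R1C4 = 6: row 1 has {1,2,5,9}; col 4 has {1,8}; box has {1,2,3,4,5,7,8,9} → only 6 remains.
R7C8 = 4: row 7 has {1,3,7}; col 8 has {3,6,7,9}; box has {1,2,3,5,7,8,9} → only 4 remains.
R7C9 = 6: row 7 has {1,3,4,7}; col 9 has {1,2,5,7,9}; box has {1,2,3,4,5,7,8,9} → only 6 remains.
R8C3 = 5: row 8 has {1,2,3,4,6,8,9}; col 3 has {2,4,6}; box has {1,2,3,4,7} → only 5 remains.
R8C4 = 7: row 8 has {1,2,3,4,5,6,8,9}; col 4 has {1,6,8}; box has {1,4,6,8} → only 7 remains.
R1C8 = 8: row 1 has {1,2,5,6,9}; col 8 has {3,4,6,7,9}; box has {1,2,3,5,6,7,9} → only 8 remains.
R1C9 = 4: row 1 has {1,2,5,6,8,9}; col 9 has {1,2,5,6,7,9}; box has {1,2,3,5,6,7,8,9} → only 4 remains.
R6C8 = 2: row 6 has {1,4,5,6,7}; col 8 has {3,4,6,7,8,9}; box has {4,6,7,9} → only 2 remains.
R7C2 = 9: row 7 has {1,3,4,6,7}; col 2 has {1,4,5,8}; box has {1,2,3,4,5,7} → only 9 remains.
R7C3 = 8: row 7 has {1,3,4,6,7,9}; col 3 has {2,4,5,6}; box has {1,2,3,4,5,7,9} → only 8 remains.
R7C5 = 2: row 7 has {1,3,4,6,7,8,9}; col 5 has {1,4,5,6,7}; box has {1,4,6,7,8} → only 2 remains.
R9C2 = 6: row 9 has {1,2,4,5,7,8}; col 2 has {1,4,5,8,9}; box has {1,2,3,4,5,7,8,9} → only 6 remains.
R4C5 = 3: row 4 has {4,6,8,9}; col 5 has {1,2,4,5,6,7}; box has {1,5,6,7} → only 3 remains.
R5C8 = 1: row 5 has {5,6,7}; col 8 has {2,3,4,6,7,8,9}; box has {2,4,6,7,9} → only 1 remains.
R6C4 = 9: row 6 has {1,2,4,5,6,7}; col 4 has {1,6,7,8}; box has {1,3,5,6,7} → only 9 remains.
R7C4 = 5: row 7 has {1,2,3,4,6,7,8,9}; col 4 has {1,6,7,8,9}; box has {1,2,4,6,7,8} → only 5 remains.
R9C4 = 3: row 9 has {1,2,4,5,6,7,8}; col 4 has {1,5,6,7,8,9}; box has {1,2,4,5,6,7,8} → only 3 remains.
R9C5 = 9: row 9 has {1,2,3,4,5,6,7,8}; col 5 has {1,2,3,4,5,6,7}; box has {1,2,3,4,5,6,7,8} → only 9 remains.
R4C4 = 2: row 4 has {3,4,6,8,9}; col 4 has {1,3,5,6,7,8,9}; box has {1,3,5,6,7,9} → only 2 remains.
R4C8 = 5: row 4 has {2,3,4,6,8,9}; col 8 has {1,2,3,4,6,7,8,9}; box has {1,2,4,6,7,9} → only 5 remains.
R5C4 = 4: row 5 has {1,5,6,7}; col 4 has {1,2,3,5,6,7,8,9}; box has {1,2,3,5,6,7,9} → only 4 remains.
R5C5 = 8: row 5 has {1,4,5,6,7}; col 5 has {1,2,3,4,5,6,7,9}; box has {1,2,3,4,5,6,7,9} → only 8 remains.
R5C9 = 3: row 5 has {1,4,5,6,7,8}; col 9 has {1,2,4,5,6,7,9}; box has {1,2,4,5,6,7,9} → only 3 remains.
R6C3 = 3: row 6 has {1,2,4,5,6,7,9}; col 3 has {2,4,5,6,8}; box has {4,5,6,8} → only 3 remains.
R6C9 = 8: row 6 has {1,2,3,4,5,6,7,9}; col 9 has {1,2,3,4,5,6,7,9}; box has {1,2,3,4,5,6,7,9} → only 8 remains.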